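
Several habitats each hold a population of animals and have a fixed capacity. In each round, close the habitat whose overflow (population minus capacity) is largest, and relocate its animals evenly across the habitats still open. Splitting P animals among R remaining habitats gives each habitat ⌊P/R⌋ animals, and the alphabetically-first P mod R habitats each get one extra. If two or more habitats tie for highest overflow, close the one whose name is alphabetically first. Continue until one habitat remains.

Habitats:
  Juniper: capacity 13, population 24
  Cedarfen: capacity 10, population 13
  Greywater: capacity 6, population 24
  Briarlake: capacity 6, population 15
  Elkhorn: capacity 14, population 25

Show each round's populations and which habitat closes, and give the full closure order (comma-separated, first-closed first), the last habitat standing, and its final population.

Round 1: Briarlake=15 Cedarfen=13 Elkhorn=25 Greywater=24 Juniper=24 → close Greywater (overflow 18)
  24÷4 = 6 each, +1 to first 0
Round 2: Briarlake=21 Cedarfen=19 Elkhorn=31 Juniper=30 → close Elkhorn (overflow 17)
  31÷3 = 10 each, +1 to first 1
Round 3: Briarlake=32 Cedarfen=29 Juniper=40 → close Juniper (overflow 27)
  40÷2 = 20 each, +1 to first 0
Round 4: Briarlake=52 Cedarfen=49 → close Briarlake (overflow 46)
  52÷1 = 52 each, +1 to first 0

Closure order: Greywater, Elkhorn, Juniper, Briarlake
Last habitat: Cedarfen with 101 animals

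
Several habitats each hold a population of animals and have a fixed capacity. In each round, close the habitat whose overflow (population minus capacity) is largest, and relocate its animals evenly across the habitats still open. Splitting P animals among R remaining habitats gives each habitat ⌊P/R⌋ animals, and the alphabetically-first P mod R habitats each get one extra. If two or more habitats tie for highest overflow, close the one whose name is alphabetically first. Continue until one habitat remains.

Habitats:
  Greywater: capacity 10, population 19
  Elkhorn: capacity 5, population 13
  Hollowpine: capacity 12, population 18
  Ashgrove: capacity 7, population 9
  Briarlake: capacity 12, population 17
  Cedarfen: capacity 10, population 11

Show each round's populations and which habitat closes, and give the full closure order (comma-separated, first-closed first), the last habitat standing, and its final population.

Closure order: Greywater, Elkhorn, Briarlake, Hollowpine, Ashgrove
Last habitat: Cedarfen with 87 animals

Round 1: Ashgrove=9 Briarlake=17 Cedarfen=11 Elkhorn=13 Greywater=19 Hollowpine=18 → close Greywater (overflow 9)
  19÷5 = 3 each, +1 to first 4
Round 2: Ashgrove=13 Briarlake=21 Cedarfen=15 Elkhorn=17 Hollowpine=21 → close Elkhorn (overflow 12)
  17÷4 = 4 each, +1 to first 1
Round 3: Ashgrove=18 Briarlake=25 Cedarfen=19 Hollowpine=25 → close Briarlake (overflow 13)
  25÷3 = 8 each, +1 to first 1
Round 4: Ashgrove=27 Cedarfen=27 Hollowpine=33 → close Hollowpine (overflow 21)
  33÷2 = 16 each, +1 to first 1
Round 5: Ashgrove=44 Cedarfen=43 → close Ashgrove (overflow 37)
  44÷1 = 44 each, +1 to first 0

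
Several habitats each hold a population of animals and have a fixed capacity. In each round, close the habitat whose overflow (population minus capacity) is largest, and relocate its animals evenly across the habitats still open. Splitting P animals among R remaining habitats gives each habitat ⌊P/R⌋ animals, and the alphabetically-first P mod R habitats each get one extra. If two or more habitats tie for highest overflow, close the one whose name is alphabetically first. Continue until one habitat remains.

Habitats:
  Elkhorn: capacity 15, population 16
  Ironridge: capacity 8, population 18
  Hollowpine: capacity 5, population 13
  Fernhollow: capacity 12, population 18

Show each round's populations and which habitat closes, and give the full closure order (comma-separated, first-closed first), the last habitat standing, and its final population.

Closure order: Ironridge, Hollowpine, Fernhollow
Last habitat: Elkhorn with 65 animals

Round 1: Elkhorn=16 Fernhollow=18 Hollowpine=13 Ironridge=18 → close Ironridge (overflow 10)
  18÷3 = 6 each, +1 to first 0
Round 2: Elkhorn=22 Fernhollow=24 Hollowpine=19 → close Hollowpine (overflow 14)
  19÷2 = 9 each, +1 to first 1
Round 3: Elkhorn=32 Fernhollow=33 → close Fernhollow (overflow 21)
  33÷1 = 33 each, +1 to first 0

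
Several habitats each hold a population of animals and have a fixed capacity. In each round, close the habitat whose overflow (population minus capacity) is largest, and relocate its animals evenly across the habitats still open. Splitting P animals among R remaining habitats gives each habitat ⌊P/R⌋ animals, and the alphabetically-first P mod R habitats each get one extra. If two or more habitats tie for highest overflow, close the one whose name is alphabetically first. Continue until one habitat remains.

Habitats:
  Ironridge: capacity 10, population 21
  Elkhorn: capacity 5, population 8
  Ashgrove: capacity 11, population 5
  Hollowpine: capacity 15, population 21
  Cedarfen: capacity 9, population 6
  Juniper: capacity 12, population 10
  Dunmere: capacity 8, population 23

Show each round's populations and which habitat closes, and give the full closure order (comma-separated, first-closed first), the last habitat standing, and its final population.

Closure order: Dunmere, Ironridge, Hollowpine, Elkhorn, Cedarfen, Juniper
Last habitat: Ashgrove with 94 animals

Round 1: Ashgrove=5 Cedarfen=6 Dunmere=23 Elkhorn=8 Hollowpine=21 Ironridge=21 Juniper=10 → close Dunmere (overflow 15)
  23÷6 = 3 each, +1 to first 5
Round 2: Ashgrove=9 Cedarfen=10 Elkhorn=12 Hollowpine=25 Ironridge=25 Juniper=13 → close Ironridge (overflow 15)
  25÷5 = 5 each, +1 to first 0
Round 3: Ashgrove=14 Cedarfen=15 Elkhorn=17 Hollowpine=30 Juniper=18 → close Hollowpine (overflow 15)
  30÷4 = 7 each, +1 to first 2
Round 4: Ashgrove=22 Cedarfen=23 Elkhorn=24 Juniper=25 → close Elkhorn (overflow 19)
  24÷3 = 8 each, +1 to first 0
Round 5: Ashgrove=30 Cedarfen=31 Juniper=33 → close Cedarfen (overflow 22)
  31÷2 = 15 each, +1 to first 1
Round 6: Ashgrove=46 Juniper=48 → close Juniper (overflow 36)
  48÷1 = 48 each, +1 to first 0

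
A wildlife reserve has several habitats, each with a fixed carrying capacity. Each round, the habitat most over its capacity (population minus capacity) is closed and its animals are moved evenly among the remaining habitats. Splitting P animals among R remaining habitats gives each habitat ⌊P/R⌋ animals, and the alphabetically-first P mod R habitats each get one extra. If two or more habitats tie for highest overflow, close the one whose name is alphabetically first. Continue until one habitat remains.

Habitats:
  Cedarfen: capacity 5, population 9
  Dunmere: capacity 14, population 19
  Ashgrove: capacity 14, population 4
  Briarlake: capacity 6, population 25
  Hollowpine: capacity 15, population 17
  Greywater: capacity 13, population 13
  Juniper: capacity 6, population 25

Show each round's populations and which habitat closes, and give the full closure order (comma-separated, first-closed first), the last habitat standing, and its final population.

Closure order: Briarlake, Juniper, Dunmere, Cedarfen, Greywater, Hollowpine
Last habitat: Ashgrove with 112 animals

Round 1: Ashgrove=4 Briarlake=25 Cedarfen=9 Dunmere=19 Greywater=13 Hollowpine=17 Juniper=25 → close Briarlake (overflow 19)
  25÷6 = 4 each, +1 to first 1
Round 2: Ashgrove=9 Cedarfen=13 Dunmere=23 Greywater=17 Hollowpine=21 Juniper=29 → close Juniper (overflow 23)
  29÷5 = 5 each, +1 to first 4
Round 3: Ashgrove=15 Cedarfen=19 Dunmere=29 Greywater=23 Hollowpine=26 → close Dunmere (overflow 15)
  29÷4 = 7 each, +1 to first 1
Round 4: Ashgrove=23 Cedarfen=26 Greywater=30 Hollowpine=33 → close Cedarfen (overflow 21)
  26÷3 = 8 each, +1 to first 2
Round 5: Ashgrove=32 Greywater=39 Hollowpine=41 → close Greywater (overflow 26)
  39÷2 = 19 each, +1 to first 1
Round 6: Ashgrove=52 Hollowpine=60 → close Hollowpine (overflow 45)
  60÷1 = 60 each, +1 to first 0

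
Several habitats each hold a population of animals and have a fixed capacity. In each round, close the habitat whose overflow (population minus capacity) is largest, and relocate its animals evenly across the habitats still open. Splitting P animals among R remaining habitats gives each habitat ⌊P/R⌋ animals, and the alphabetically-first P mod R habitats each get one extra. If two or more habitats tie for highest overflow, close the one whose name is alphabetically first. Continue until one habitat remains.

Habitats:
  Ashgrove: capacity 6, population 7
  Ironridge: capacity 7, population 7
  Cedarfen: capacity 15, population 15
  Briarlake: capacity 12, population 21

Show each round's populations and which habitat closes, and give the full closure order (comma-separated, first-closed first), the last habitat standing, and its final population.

Round 1: Ashgrove=7 Briarlake=21 Cedarfen=15 Ironridge=7 → close Briarlake (overflow 9)
  21÷3 = 7 each, +1 to first 0
Round 2: Ashgrove=14 Cedarfen=22 Ironridge=14 → close Ashgrove (overflow 8)
  14÷2 = 7 each, +1 to first 0
Round 3: Cedarfen=29 Ironridge=21 → close Cedarfen (overflow 14)
  29÷1 = 29 each, +1 to first 0

Closure order: Briarlake, Ashgrove, Cedarfen
Last habitat: Ironridge with 50 animals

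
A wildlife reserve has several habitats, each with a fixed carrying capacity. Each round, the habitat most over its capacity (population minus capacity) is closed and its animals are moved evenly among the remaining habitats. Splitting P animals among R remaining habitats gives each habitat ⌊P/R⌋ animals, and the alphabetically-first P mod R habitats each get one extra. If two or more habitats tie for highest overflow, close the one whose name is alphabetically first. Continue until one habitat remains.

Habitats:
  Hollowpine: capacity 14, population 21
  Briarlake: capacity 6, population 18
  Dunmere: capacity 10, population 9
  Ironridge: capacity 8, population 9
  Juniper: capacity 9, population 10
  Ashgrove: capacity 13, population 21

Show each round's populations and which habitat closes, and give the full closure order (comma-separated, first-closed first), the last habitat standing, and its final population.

Round 1: Ashgrove=21 Briarlake=18 Dunmere=9 Hollowpine=21 Ironridge=9 Juniper=10 → close Briarlake (overflow 12)
  18÷5 = 3 each, +1 to first 3
Round 2: Ashgrove=25 Dunmere=13 Hollowpine=25 Ironridge=12 Juniper=13 → close Ashgrove (overflow 12)
  25÷4 = 6 each, +1 to first 1
Round 3: Dunmere=20 Hollowpine=31 Ironridge=18 Juniper=19 → close Hollowpine (overflow 17)
  31÷3 = 10 each, +1 to first 1
Round 4: Dunmere=31 Ironridge=28 Juniper=29 → close Dunmere (overflow 21)
  31÷2 = 15 each, +1 to first 1
Round 5: Ironridge=44 Juniper=44 → close Ironridge (overflow 36)
  44÷1 = 44 each, +1 to first 0

Closure order: Briarlake, Ashgrove, Hollowpine, Dunmere, Ironridge
Last habitat: Juniper with 88 animals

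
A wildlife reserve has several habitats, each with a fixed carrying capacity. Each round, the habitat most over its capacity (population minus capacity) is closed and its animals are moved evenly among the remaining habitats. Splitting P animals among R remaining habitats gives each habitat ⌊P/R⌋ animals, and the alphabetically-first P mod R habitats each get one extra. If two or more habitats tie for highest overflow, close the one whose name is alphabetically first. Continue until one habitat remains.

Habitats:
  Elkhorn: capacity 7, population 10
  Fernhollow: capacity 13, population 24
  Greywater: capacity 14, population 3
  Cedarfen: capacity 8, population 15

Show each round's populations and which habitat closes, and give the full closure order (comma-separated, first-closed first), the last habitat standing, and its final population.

Closure order: Fernhollow, Cedarfen, Elkhorn
Last habitat: Greywater with 52 animals

Round 1: Cedarfen=15 Elkhorn=10 Fernhollow=24 Greywater=3 → close Fernhollow (overflow 11)
  24÷3 = 8 each, +1 to first 0
Round 2: Cedarfen=23 Elkhorn=18 Greywater=11 → close Cedarfen (overflow 15)
  23÷2 = 11 each, +1 to first 1
Round 3: Elkhorn=30 Greywater=22 → close Elkhorn (overflow 23)
  30÷1 = 30 each, +1 to first 0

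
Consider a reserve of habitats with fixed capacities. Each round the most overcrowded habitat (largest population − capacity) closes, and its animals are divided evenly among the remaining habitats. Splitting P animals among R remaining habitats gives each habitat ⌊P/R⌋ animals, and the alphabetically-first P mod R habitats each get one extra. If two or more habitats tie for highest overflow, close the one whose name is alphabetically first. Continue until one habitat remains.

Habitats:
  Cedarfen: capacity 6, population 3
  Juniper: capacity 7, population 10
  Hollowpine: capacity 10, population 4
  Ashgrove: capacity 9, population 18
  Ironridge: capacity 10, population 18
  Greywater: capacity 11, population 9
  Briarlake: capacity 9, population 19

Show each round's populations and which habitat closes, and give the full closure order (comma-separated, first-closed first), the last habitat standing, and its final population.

Closure order: Briarlake, Ashgrove, Ironridge, Juniper, Cedarfen, Greywater
Last habitat: Hollowpine with 81 animals

Round 1: Ashgrove=18 Briarlake=19 Cedarfen=3 Greywater=9 Hollowpine=4 Ironridge=18 Juniper=10 → close Briarlake (overflow 10)
  19÷6 = 3 each, +1 to first 1
Round 2: Ashgrove=22 Cedarfen=6 Greywater=12 Hollowpine=7 Ironridge=21 Juniper=13 → close Ashgrove (overflow 13)
  22÷5 = 4 each, +1 to first 2
Round 3: Cedarfen=11 Greywater=17 Hollowpine=11 Ironridge=25 Juniper=17 → close Ironridge (overflow 15)
  25÷4 = 6 each, +1 to first 1
Round 4: Cedarfen=18 Greywater=23 Hollowpine=17 Juniper=23 → close Juniper (overflow 16)
  23÷3 = 7 each, +1 to first 2
Round 5: Cedarfen=26 Greywater=31 Hollowpine=24 → close Cedarfen (overflow 20)
  26÷2 = 13 each, +1 to first 0
Round 6: Greywater=44 Hollowpine=37 → close Greywater (overflow 33)
  44÷1 = 44 each, +1 to first 0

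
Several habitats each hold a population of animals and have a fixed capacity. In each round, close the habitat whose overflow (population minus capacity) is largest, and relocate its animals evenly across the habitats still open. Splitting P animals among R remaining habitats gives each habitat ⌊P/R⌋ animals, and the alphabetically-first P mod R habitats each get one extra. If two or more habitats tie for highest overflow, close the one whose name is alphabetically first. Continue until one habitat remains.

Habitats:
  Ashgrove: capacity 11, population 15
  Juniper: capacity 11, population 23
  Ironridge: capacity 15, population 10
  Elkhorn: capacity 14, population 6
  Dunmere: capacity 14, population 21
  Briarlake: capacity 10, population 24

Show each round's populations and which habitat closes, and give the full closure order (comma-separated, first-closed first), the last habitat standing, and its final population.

Closure order: Briarlake, Juniper, Dunmere, Ashgrove, Ironridge
Last habitat: Elkhorn with 99 animals

Round 1: Ashgrove=15 Briarlake=24 Dunmere=21 Elkhorn=6 Ironridge=10 Juniper=23 → close Briarlake (overflow 14)
  24÷5 = 4 each, +1 to first 4
Round 2: Ashgrove=20 Dunmere=26 Elkhorn=11 Ironridge=15 Juniper=27 → close Juniper (overflow 16)
  27÷4 = 6 each, +1 to first 3
Round 3: Ashgrove=27 Dunmere=33 Elkhorn=18 Ironridge=21 → close Dunmere (overflow 19)
  33÷3 = 11 each, +1 to first 0
Round 4: Ashgrove=38 Elkhorn=29 Ironridge=32 → close Ashgrove (overflow 27)
  38÷2 = 19 each, +1 to first 0
Round 5: Elkhorn=48 Ironridge=51 → close Ironridge (overflow 36)
  51÷1 = 51 each, +1 to first 0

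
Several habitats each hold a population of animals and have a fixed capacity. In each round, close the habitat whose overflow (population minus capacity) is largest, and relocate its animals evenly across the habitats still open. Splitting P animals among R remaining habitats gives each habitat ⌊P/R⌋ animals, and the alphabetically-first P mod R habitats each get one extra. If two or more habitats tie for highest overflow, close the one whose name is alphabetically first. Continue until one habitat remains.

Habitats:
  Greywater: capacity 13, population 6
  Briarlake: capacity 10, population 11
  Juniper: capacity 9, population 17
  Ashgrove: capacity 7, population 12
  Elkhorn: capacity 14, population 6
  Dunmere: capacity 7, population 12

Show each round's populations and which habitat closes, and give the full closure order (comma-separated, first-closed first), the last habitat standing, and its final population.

Round 1: Ashgrove=12 Briarlake=11 Dunmere=12 Elkhorn=6 Greywater=6 Juniper=17 → close Juniper (overflow 8)
  17÷5 = 3 each, +1 to first 2
Round 2: Ashgrove=16 Briarlake=15 Dunmere=15 Elkhorn=9 Greywater=9 → close Ashgrove (overflow 9)
  16÷4 = 4 each, +1 to first 0
Round 3: Briarlake=19 Dunmere=19 Elkhorn=13 Greywater=13 → close Dunmere (overflow 12)
  19÷3 = 6 each, +1 to first 1
Round 4: Briarlake=26 Elkhorn=19 Greywater=19 → close Briarlake (overflow 16)
  26÷2 = 13 each, +1 to first 0
Round 5: Elkhorn=32 Greywater=32 → close Greywater (overflow 19)
  32÷1 = 32 each, +1 to first 0

Closure order: Juniper, Ashgrove, Dunmere, Briarlake, Greywater
Last habitat: Elkhorn with 64 animals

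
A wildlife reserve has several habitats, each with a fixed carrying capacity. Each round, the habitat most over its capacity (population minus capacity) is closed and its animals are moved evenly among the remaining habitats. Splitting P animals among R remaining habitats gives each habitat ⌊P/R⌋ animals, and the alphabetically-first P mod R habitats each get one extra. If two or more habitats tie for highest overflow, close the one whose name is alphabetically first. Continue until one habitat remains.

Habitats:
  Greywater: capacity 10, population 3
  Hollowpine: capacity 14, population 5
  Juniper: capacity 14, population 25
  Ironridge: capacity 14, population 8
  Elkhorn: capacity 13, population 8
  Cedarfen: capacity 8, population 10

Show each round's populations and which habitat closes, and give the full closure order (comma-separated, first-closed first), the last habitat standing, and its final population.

Closure order: Juniper, Cedarfen, Elkhorn, Greywater, Ironridge
Last habitat: Hollowpine with 59 animals

Round 1: Cedarfen=10 Elkhorn=8 Greywater=3 Hollowpine=5 Ironridge=8 Juniper=25 → close Juniper (overflow 11)
  25÷5 = 5 each, +1 to first 0
Round 2: Cedarfen=15 Elkhorn=13 Greywater=8 Hollowpine=10 Ironridge=13 → close Cedarfen (overflow 7)
  15÷4 = 3 each, +1 to first 3
Round 3: Elkhorn=17 Greywater=12 Hollowpine=14 Ironridge=16 → close Elkhorn (overflow 4)
  17÷3 = 5 each, +1 to first 2
Round 4: Greywater=18 Hollowpine=20 Ironridge=21 → close Greywater (overflow 8)
  18÷2 = 9 each, +1 to first 0
Round 5: Hollowpine=29 Ironridge=30 → close Ironridge (overflow 16)
  30÷1 = 30 each, +1 to first 0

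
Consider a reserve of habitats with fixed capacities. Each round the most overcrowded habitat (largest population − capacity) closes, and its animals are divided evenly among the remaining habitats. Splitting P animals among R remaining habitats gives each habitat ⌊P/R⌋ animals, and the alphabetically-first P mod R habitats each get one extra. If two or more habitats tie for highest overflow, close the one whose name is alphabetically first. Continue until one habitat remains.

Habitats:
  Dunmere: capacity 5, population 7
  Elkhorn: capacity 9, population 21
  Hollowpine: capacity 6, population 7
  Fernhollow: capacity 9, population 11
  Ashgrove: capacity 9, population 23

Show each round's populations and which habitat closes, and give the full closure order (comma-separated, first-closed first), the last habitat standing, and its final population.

Round 1: Ashgrove=23 Dunmere=7 Elkhorn=21 Fernhollow=11 Hollowpine=7 → close Ashgrove (overflow 14)
  23÷4 = 5 each, +1 to first 3
Round 2: Dunmere=13 Elkhorn=27 Fernhollow=17 Hollowpine=12 → close Elkhorn (overflow 18)
  27÷3 = 9 each, +1 to first 0
Round 3: Dunmere=22 Fernhollow=26 Hollowpine=21 → close Dunmere (overflow 17)
  22÷2 = 11 each, +1 to first 0
Round 4: Fernhollow=37 Hollowpine=32 → close Fernhollow (overflow 28)
  37÷1 = 37 each, +1 to first 0

Closure order: Ashgrove, Elkhorn, Dunmere, Fernhollow
Last habitat: Hollowpine with 69 animals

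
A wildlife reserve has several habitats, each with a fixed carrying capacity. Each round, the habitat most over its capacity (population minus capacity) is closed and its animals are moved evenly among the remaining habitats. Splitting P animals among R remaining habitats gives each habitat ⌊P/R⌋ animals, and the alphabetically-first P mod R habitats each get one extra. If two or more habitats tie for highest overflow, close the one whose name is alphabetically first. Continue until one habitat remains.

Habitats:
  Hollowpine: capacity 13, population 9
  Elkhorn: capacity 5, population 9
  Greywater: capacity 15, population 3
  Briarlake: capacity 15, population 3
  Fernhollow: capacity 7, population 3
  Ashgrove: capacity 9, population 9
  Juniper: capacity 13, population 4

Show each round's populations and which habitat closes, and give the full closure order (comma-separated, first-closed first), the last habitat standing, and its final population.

Closure order: Elkhorn, Ashgrove, Fernhollow, Hollowpine, Briarlake, Greywater
Last habitat: Juniper with 40 animals

Round 1: Ashgrove=9 Briarlake=3 Elkhorn=9 Fernhollow=3 Greywater=3 Hollowpine=9 Juniper=4 → close Elkhorn (overflow 4)
  9÷6 = 1 each, +1 to first 3
Round 2: Ashgrove=11 Briarlake=5 Fernhollow=5 Greywater=4 Hollowpine=10 Juniper=5 → close Ashgrove (overflow 2)
  11÷5 = 2 each, +1 to first 1
Round 3: Briarlake=8 Fernhollow=7 Greywater=6 Hollowpine=12 Juniper=7 → close Fernhollow (overflow 0)
  7÷4 = 1 each, +1 to first 3
Round 4: Briarlake=10 Greywater=8 Hollowpine=14 Juniper=8 → close Hollowpine (overflow 1)
  14÷3 = 4 each, +1 to first 2
Round 5: Briarlake=15 Greywater=13 Juniper=12 → close Briarlake (overflow 0)
  15÷2 = 7 each, +1 to first 1
Round 6: Greywater=21 Juniper=19 → close Greywater (overflow 6)
  21÷1 = 21 each, +1 to first 0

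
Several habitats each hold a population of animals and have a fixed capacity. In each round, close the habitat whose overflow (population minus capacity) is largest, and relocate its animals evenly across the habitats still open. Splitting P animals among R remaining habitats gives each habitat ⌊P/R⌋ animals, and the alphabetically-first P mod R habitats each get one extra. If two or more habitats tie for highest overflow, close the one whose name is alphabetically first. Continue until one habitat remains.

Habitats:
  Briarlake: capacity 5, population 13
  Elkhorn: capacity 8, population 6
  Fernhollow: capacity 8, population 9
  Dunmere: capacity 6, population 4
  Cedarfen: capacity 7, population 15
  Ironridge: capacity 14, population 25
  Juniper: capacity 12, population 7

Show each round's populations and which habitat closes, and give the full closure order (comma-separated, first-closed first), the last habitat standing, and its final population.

Round 1: Briarlake=13 Cedarfen=15 Dunmere=4 Elkhorn=6 Fernhollow=9 Ironridge=25 Juniper=7 → close Ironridge (overflow 11)
  25÷6 = 4 each, +1 to first 1
Round 2: Briarlake=18 Cedarfen=19 Dunmere=8 Elkhorn=10 Fernhollow=13 Juniper=11 → close Briarlake (overflow 13)
  18÷5 = 3 each, +1 to first 3
Round 3: Cedarfen=23 Dunmere=12 Elkhorn=14 Fernhollow=16 Juniper=14 → close Cedarfen (overflow 16)
  23÷4 = 5 each, +1 to first 3
Round 4: Dunmere=18 Elkhorn=20 Fernhollow=22 Juniper=19 → close Fernhollow (overflow 14)
  22÷3 = 7 each, +1 to first 1
Round 5: Dunmere=26 Elkhorn=27 Juniper=26 → close Dunmere (overflow 20)
  26÷2 = 13 each, +1 to first 0
Round 6: Elkhorn=40 Juniper=39 → close Elkhorn (overflow 32)
  40÷1 = 40 each, +1 to first 0

Closure order: Ironridge, Briarlake, Cedarfen, Fernhollow, Dunmere, Elkhorn
Last habitat: Juniper with 79 animals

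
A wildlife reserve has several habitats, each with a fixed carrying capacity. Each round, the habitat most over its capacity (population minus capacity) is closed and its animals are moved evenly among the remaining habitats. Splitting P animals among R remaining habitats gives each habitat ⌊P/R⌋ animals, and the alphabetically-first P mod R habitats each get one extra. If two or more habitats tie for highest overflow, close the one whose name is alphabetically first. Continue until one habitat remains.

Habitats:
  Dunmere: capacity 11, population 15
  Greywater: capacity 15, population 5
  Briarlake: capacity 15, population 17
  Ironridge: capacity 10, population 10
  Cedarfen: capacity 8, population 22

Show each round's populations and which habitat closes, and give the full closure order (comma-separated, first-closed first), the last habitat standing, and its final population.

Round 1: Briarlake=17 Cedarfen=22 Dunmere=15 Greywater=5 Ironridge=10 → close Cedarfen (overflow 14)
  22÷4 = 5 each, +1 to first 2
Round 2: Briarlake=23 Dunmere=21 Greywater=10 Ironridge=15 → close Dunmere (overflow 10)
  21÷3 = 7 each, +1 to first 0
Round 3: Briarlake=30 Greywater=17 Ironridge=22 → close Briarlake (overflow 15)
  30÷2 = 15 each, +1 to first 0
Round 4: Greywater=32 Ironridge=37 → close Ironridge (overflow 27)
  37÷1 = 37 each, +1 to first 0

Closure order: Cedarfen, Dunmere, Briarlake, Ironridge
Last habitat: Greywater with 69 animals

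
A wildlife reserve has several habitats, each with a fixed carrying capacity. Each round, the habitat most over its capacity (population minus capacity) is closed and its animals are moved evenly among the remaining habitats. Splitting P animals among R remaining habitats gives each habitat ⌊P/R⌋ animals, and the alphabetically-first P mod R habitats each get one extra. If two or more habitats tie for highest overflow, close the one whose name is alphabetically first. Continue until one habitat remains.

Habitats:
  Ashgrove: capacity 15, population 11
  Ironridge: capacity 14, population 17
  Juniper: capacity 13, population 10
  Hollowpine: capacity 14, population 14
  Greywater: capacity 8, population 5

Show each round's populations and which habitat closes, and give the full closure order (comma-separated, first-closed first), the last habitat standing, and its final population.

Closure order: Ironridge, Hollowpine, Ashgrove, Greywater
Last habitat: Juniper with 57 animals

Round 1: Ashgrove=11 Greywater=5 Hollowpine=14 Ironridge=17 Juniper=10 → close Ironridge (overflow 3)
  17÷4 = 4 each, +1 to first 1
Round 2: Ashgrove=16 Greywater=9 Hollowpine=18 Juniper=14 → close Hollowpine (overflow 4)
  18÷3 = 6 each, +1 to first 0
Round 3: Ashgrove=22 Greywater=15 Juniper=20 → close Ashgrove (overflow 7)
  22÷2 = 11 each, +1 to first 0
Round 4: Greywater=26 Juniper=31 → close Greywater (overflow 18)
  26÷1 = 26 each, +1 to first 0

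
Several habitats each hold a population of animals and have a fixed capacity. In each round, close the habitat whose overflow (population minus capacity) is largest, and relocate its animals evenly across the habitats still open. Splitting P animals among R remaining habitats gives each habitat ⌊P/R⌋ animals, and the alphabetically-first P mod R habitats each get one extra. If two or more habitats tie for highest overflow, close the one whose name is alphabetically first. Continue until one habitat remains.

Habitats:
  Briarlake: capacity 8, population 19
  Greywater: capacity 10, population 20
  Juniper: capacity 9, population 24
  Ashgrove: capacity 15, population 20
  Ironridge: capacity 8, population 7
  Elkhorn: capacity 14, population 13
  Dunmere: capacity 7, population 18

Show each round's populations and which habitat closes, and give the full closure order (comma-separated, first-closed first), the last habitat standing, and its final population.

Closure order: Juniper, Briarlake, Dunmere, Greywater, Ashgrove, Elkhorn
Last habitat: Ironridge with 121 animals

Round 1: Ashgrove=20 Briarlake=19 Dunmere=18 Elkhorn=13 Greywater=20 Ironridge=7 Juniper=24 → close Juniper (overflow 15)
  24÷6 = 4 each, +1 to first 0
Round 2: Ashgrove=24 Briarlake=23 Dunmere=22 Elkhorn=17 Greywater=24 Ironridge=11 → close Briarlake (overflow 15)
  23÷5 = 4 each, +1 to first 3
Round 3: Ashgrove=29 Dunmere=27 Elkhorn=22 Greywater=28 Ironridge=15 → close Dunmere (overflow 20)
  27÷4 = 6 each, +1 to first 3
Round 4: Ashgrove=36 Elkhorn=29 Greywater=35 Ironridge=21 → close Greywater (overflow 25)
  35÷3 = 11 each, +1 to first 2
Round 5: Ashgrove=48 Elkhorn=41 Ironridge=32 → close Ashgrove (overflow 33)
  48÷2 = 24 each, +1 to first 0
Round 6: Elkhorn=65 Ironridge=56 → close Elkhorn (overflow 51)
  65÷1 = 65 each, +1 to first 0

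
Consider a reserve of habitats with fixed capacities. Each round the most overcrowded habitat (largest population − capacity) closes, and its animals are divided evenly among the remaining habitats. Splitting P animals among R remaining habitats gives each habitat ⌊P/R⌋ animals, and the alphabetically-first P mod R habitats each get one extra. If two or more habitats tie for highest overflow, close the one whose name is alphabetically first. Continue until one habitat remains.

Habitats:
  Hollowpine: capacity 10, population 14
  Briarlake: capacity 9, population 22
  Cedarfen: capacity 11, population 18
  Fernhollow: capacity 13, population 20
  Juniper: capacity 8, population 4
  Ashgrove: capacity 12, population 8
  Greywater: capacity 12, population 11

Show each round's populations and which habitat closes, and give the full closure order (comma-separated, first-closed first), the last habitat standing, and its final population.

Closure order: Briarlake, Cedarfen, Fernhollow, Hollowpine, Ashgrove, Greywater
Last habitat: Juniper with 97 animals

Round 1: Ashgrove=8 Briarlake=22 Cedarfen=18 Fernhollow=20 Greywater=11 Hollowpine=14 Juniper=4 → close Briarlake (overflow 13)
  22÷6 = 3 each, +1 to first 4
Round 2: Ashgrove=12 Cedarfen=22 Fernhollow=24 Greywater=15 Hollowpine=17 Juniper=7 → close Cedarfen (overflow 11)
  22÷5 = 4 each, +1 to first 2
Round 3: Ashgrove=17 Fernhollow=29 Greywater=19 Hollowpine=21 Juniper=11 → close Fernhollow (overflow 16)
  29÷4 = 7 each, +1 to first 1
Round 4: Ashgrove=25 Greywater=26 Hollowpine=28 Juniper=18 → close Hollowpine (overflow 18)
  28÷3 = 9 each, +1 to first 1
Round 5: Ashgrove=35 Greywater=35 Juniper=27 → close Ashgrove (overflow 23)
  35÷2 = 17 each, +1 to first 1
Round 6: Greywater=53 Juniper=44 → close Greywater (overflow 41)
  53÷1 = 53 each, +1 to first 0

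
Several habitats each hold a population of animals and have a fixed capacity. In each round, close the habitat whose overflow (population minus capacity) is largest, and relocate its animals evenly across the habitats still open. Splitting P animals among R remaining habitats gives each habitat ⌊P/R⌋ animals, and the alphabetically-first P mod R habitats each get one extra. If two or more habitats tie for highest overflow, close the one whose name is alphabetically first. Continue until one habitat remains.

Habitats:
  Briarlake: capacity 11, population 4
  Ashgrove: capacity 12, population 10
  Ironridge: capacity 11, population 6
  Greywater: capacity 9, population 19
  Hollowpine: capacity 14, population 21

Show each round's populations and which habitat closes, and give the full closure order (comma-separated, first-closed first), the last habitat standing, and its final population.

Closure order: Greywater, Hollowpine, Ashgrove, Briarlake
Last habitat: Ironridge with 60 animals

Round 1: Ashgrove=10 Briarlake=4 Greywater=19 Hollowpine=21 Ironridge=6 → close Greywater (overflow 10)
  19÷4 = 4 each, +1 to first 3
Round 2: Ashgrove=15 Briarlake=9 Hollowpine=26 Ironridge=10 → close Hollowpine (overflow 12)
  26÷3 = 8 each, +1 to first 2
Round 3: Ashgrove=24 Briarlake=18 Ironridge=18 → close Ashgrove (overflow 12)
  24÷2 = 12 each, +1 to first 0
Round 4: Briarlake=30 Ironridge=30 → close Briarlake (overflow 19)
  30÷1 = 30 each, +1 to first 0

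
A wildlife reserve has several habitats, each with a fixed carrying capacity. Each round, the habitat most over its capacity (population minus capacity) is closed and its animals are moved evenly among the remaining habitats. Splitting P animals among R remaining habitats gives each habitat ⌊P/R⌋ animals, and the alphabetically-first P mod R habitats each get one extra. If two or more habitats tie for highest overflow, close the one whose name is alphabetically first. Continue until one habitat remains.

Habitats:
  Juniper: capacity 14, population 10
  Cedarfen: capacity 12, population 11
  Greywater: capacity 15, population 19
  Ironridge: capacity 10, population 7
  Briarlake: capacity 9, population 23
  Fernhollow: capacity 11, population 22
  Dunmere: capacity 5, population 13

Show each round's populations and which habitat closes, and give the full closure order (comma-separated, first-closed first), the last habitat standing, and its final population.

Closure order: Briarlake, Fernhollow, Dunmere, Greywater, Cedarfen, Ironridge
Last habitat: Juniper with 105 animals

Round 1: Briarlake=23 Cedarfen=11 Dunmere=13 Fernhollow=22 Greywater=19 Ironridge=7 Juniper=10 → close Briarlake (overflow 14)
  23÷6 = 3 each, +1 to first 5
Round 2: Cedarfen=15 Dunmere=17 Fernhollow=26 Greywater=23 Ironridge=11 Juniper=13 → close Fernhollow (overflow 15)
  26÷5 = 5 each, +1 to first 1
Round 3: Cedarfen=21 Dunmere=22 Greywater=28 Ironridge=16 Juniper=18 → close Dunmere (overflow 17)
  22÷4 = 5 each, +1 to first 2
Round 4: Cedarfen=27 Greywater=34 Ironridge=21 Juniper=23 → close Greywater (overflow 19)
  34÷3 = 11 each, +1 to first 1
Round 5: Cedarfen=39 Ironridge=32 Juniper=34 → close Cedarfen (overflow 27)
  39÷2 = 19 each, +1 to first 1
Round 6: Ironridge=52 Juniper=53 → close Ironridge (overflow 42)
  52÷1 = 52 each, +1 to first 0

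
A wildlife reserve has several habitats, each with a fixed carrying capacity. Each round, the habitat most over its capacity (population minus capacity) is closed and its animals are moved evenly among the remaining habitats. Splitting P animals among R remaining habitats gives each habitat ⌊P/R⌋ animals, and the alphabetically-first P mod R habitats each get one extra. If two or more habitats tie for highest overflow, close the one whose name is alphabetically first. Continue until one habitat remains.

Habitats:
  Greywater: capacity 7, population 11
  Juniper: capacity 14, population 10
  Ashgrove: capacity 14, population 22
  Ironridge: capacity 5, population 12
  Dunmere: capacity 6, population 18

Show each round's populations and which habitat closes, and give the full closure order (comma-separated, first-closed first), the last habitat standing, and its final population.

Closure order: Dunmere, Ashgrove, Ironridge, Greywater
Last habitat: Juniper with 73 animals

Round 1: Ashgrove=22 Dunmere=18 Greywater=11 Ironridge=12 Juniper=10 → close Dunmere (overflow 12)
  18÷4 = 4 each, +1 to first 2
Round 2: Ashgrove=27 Greywater=16 Ironridge=16 Juniper=14 → close Ashgrove (overflow 13)
  27÷3 = 9 each, +1 to first 0
Round 3: Greywater=25 Ironridge=25 Juniper=23 → close Ironridge (overflow 20)
  25÷2 = 12 each, +1 to first 1
Round 4: Greywater=38 Juniper=35 → close Greywater (overflow 31)
  38÷1 = 38 each, +1 to first 0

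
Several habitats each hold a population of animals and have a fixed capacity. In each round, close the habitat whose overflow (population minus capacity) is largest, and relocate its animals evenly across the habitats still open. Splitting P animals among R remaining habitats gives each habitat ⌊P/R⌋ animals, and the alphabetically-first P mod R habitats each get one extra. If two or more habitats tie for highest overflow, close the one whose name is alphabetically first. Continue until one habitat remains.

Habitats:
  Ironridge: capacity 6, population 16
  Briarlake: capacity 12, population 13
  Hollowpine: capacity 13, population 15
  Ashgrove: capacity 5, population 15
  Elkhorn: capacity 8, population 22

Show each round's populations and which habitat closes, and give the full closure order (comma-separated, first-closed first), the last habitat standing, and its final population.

Round 1: Ashgrove=15 Briarlake=13 Elkhorn=22 Hollowpine=15 Ironridge=16 → close Elkhorn (overflow 14)
  22÷4 = 5 each, +1 to first 2
Round 2: Ashgrove=21 Briarlake=19 Hollowpine=20 Ironridge=21 → close Ashgrove (overflow 16)
  21÷3 = 7 each, +1 to first 0
Round 3: Briarlake=26 Hollowpine=27 Ironridge=28 → close Ironridge (overflow 22)
  28÷2 = 14 each, +1 to first 0
Round 4: Briarlake=40 Hollowpine=41 → close Briarlake (overflow 28)
  40÷1 = 40 each, +1 to first 0

Closure order: Elkhorn, Ashgrove, Ironridge, Briarlake
Last habitat: Hollowpine with 81 animals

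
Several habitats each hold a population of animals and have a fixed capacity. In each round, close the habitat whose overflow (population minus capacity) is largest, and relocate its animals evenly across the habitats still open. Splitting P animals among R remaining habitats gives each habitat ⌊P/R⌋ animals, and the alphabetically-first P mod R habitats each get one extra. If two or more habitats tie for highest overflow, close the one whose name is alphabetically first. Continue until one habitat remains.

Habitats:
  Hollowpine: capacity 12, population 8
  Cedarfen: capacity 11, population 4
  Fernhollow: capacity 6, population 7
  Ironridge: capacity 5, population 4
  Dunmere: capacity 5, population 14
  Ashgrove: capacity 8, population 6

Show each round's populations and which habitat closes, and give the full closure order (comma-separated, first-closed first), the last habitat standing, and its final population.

Round 1: Ashgrove=6 Cedarfen=4 Dunmere=14 Fernhollow=7 Hollowpine=8 Ironridge=4 → close Dunmere (overflow 9)
  14÷5 = 2 each, +1 to first 4
Round 2: Ashgrove=9 Cedarfen=7 Fernhollow=10 Hollowpine=11 Ironridge=6 → close Fernhollow (overflow 4)
  10÷4 = 2 each, +1 to first 2
Round 3: Ashgrove=12 Cedarfen=10 Hollowpine=13 Ironridge=8 → close Ashgrove (overflow 4)
  12÷3 = 4 each, +1 to first 0
Round 4: Cedarfen=14 Hollowpine=17 Ironridge=12 → close Ironridge (overflow 7)
  12÷2 = 6 each, +1 to first 0
Round 5: Cedarfen=20 Hollowpine=23 → close Hollowpine (overflow 11)
  23÷1 = 23 each, +1 to first 0

Closure order: Dunmere, Fernhollow, Ashgrove, Ironridge, Hollowpine
Last habitat: Cedarfen with 43 animals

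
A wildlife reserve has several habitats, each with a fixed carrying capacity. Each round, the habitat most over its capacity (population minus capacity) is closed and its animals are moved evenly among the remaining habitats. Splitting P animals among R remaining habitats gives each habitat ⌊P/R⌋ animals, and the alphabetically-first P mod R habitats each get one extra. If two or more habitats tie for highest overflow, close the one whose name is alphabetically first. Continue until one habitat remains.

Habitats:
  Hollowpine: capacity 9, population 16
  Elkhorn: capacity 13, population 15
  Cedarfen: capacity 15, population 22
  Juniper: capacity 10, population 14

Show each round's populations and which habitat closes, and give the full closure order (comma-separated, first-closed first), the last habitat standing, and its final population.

Closure order: Cedarfen, Hollowpine, Elkhorn
Last habitat: Juniper with 67 animals

Round 1: Cedarfen=22 Elkhorn=15 Hollowpine=16 Juniper=14 → close Cedarfen (overflow 7)
  22÷3 = 7 each, +1 to first 1
Round 2: Elkhorn=23 Hollowpine=23 Juniper=21 → close Hollowpine (overflow 14)
  23÷2 = 11 each, +1 to first 1
Round 3: Elkhorn=35 Juniper=32 → close Elkhorn (overflow 22)
  35÷1 = 35 each, +1 to first 0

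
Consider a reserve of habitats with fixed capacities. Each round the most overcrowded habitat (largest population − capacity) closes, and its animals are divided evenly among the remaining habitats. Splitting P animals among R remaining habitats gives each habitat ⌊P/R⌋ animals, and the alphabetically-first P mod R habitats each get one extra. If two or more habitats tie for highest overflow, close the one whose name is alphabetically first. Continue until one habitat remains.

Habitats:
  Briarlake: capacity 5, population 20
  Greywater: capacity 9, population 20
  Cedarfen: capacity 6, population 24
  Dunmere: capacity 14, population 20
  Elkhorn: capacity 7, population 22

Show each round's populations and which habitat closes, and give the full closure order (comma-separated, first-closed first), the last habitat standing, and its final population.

Round 1: Briarlake=20 Cedarfen=24 Dunmere=20 Elkhorn=22 Greywater=20 → close Cedarfen (overflow 18)
  24÷4 = 6 each, +1 to first 0
Round 2: Briarlake=26 Dunmere=26 Elkhorn=28 Greywater=26 → close Briarlake (overflow 21)
  26÷3 = 8 each, +1 to first 2
Round 3: Dunmere=35 Elkhorn=37 Greywater=34 → close Elkhorn (overflow 30)
  37÷2 = 18 each, +1 to first 1
Round 4: Dunmere=54 Greywater=52 → close Greywater (overflow 43)
  52÷1 = 52 each, +1 to first 0

Closure order: Cedarfen, Briarlake, Elkhorn, Greywater
Last habitat: Dunmere with 106 animals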